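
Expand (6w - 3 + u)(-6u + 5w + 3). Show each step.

-31uw + 30w^2 + 3w + 21u - 9 - 6u^2

(6w - 3 + u)(-6u + 5w + 3)
= -36uw + 30w^2 + 18w + 18u - 15w - 9 - 6u^2 + 5uw + 3u    [distributive law]
= -31uw + 30w^2 + 3w + 21u - 9 - 6u^2    [combine like terms]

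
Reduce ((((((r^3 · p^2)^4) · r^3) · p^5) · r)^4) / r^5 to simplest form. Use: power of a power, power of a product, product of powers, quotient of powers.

p^52·r^59

((((((r^3 · p^2)^4) · r^3) · p^5) · r)^4) / r^5
= ((((((r^3 · p^2)^4) · r^3) · p^5)^4) · (r^4)) / r^5    [power of a product]
= ((((((r^3 · p^2)^4) · r^3)^4) · ((p^5)^4)) · (r^4)) / r^5    [power of a product]
= ((((((r^3 · p^2)^4)^4) · ((r^3)^4)) · ((p^5)^4)) · (r^4)) / r^5    [power of a product]
= (((((r^3 · p^2)^16) · ((r^3)^4)) · ((p^5)^4)) · (r^4)) / r^5    [power of a power]
= ((((((r^3)^16) · ((p^2)^16)) · ((r^3)^4)) · ((p^5)^4)) · (r^4)) / r^5    [power of a product]
= ((((r^48 · ((p^2)^16)) · ((r^3)^4)) · ((p^5)^4)) · (r^4)) / r^5    [power of a power]
= ((((r^48 · p^32) · ((r^3)^4)) · ((p^5)^4)) · (r^4)) / r^5    [power of a power]
= ((((r^48 · p^32) · r^12) · ((p^5)^4)) · (r^4)) / r^5    [power of a power]
= ((((r^48 · p^32) · r^12) · p^20) · (r^4)) / r^5    [power of a power]
= p^52·r^59    [quotient of powers; product of powers]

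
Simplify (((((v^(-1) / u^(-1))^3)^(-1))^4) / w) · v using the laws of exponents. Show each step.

u^(-12)·v^13·w^(-1)

(((((v^(-1) / u^(-1))^3)^(-1))^4) / w) · v
= ((((v^(-1) / u^(-1))^3)^(-4)) / w) · v    [power of a power]
= (((v^(-1) / u^(-1))^(-12)) / w) · v    [power of a power]
= ((((v^(-1))^(-12)) / ((u^(-1))^(-12))) / w) · v    [power of a quotient]
= ((v^12 / ((u^(-1))^(-12))) / w) · v    [power of a power]
= ((v^12 / u^12) / w) · v    [power of a power]
= u^(-12)·v^13·w^(-1)    [quotient of powers; product of powers]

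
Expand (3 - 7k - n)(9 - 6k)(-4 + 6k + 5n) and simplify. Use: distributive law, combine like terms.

-108 + 486k + 171n - 654k² - 483kn + 252k³ + 246k²n - 45n² + 30kn²

(3 - 7k - n)(9 - 6k)(-4 + 6k + 5n)
= (27 - 18k - 63k + 42k² - 9n + 6kn)(-4 + 6k + 5n)    [distributive law]
= (27 - 81k + 42k² - 9n + 6kn)(-4 + 6k + 5n)    [combine like terms]
= -108 + 162k + 135n + 324k - 486k² - 405kn - 168k² + 252k³ + 210k²n + 36n - 54kn - 45n² - 24kn + 36k²n + 30kn²    [distributive law]
= -108 + 486k + 171n - 654k² - 483kn + 252k³ + 246k²n - 45n² + 30kn²    [combine like terms]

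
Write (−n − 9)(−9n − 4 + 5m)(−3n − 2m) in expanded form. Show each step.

−27n³ − 3mn² − 255n² − 35mn + 10m²n − 108n − 72m + 90m²

(−n − 9)(−9n − 4 + 5m)(−3n − 2m)
= (9n² + 4n − 5mn + 81n + 36 − 45m)(−3n − 2m)    [distributive law]
= (9n² + 85n − 5mn + 36 − 45m)(−3n − 2m)    [combine like terms]
= −27n³ − 18mn² − 255n² − 170mn + 15mn² + 10m²n − 108n − 72m + 135mn + 90m²    [distributive law]
= −27n³ − 3mn² − 255n² − 35mn + 10m²n − 108n − 72m + 90m²    [combine like terms]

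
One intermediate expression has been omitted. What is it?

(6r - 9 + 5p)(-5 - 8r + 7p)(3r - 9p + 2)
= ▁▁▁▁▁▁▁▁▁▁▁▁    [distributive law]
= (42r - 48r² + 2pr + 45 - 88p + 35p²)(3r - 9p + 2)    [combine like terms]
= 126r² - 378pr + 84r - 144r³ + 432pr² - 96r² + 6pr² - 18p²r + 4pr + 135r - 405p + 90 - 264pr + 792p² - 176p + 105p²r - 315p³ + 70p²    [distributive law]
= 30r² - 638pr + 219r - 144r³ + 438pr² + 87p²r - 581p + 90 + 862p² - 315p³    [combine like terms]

By distributive law:

(-30r - 48r² + 42pr + 45 + 72r - 63p - 25p - 40pr + 35p²)(3r - 9p + 2)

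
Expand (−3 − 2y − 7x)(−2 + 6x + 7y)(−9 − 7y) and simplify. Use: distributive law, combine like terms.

(−3 − 2y − 7x)(−2 + 6x + 7y)(−9 − 7y)
= (6 − 18x − 21y + 4y − 12xy − 14y² + 14x − 42x² − 49xy)(−9 − 7y)    [distributive law]
= (6 − 4x − 17y − 61xy − 14y² − 42x²)(−9 − 7y)    [combine like terms]
= −54 − 42y + 36x + 28xy + 153y + 119y² + 549xy + 427xy² + 126y² + 98y³ + 378x² + 294x²y    [distributive law]
= −54 + 111y + 36x + 577xy + 245y² + 427xy² + 98y³ + 378x² + 294x²y    [combine like terms]

−54 + 111y + 36x + 577xy + 245y² + 427xy² + 98y³ + 378x² + 294x²y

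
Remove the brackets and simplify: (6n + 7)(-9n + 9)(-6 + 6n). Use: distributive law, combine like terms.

270n^2 - 324n^3 + 432n - 378

(6n + 7)(-9n + 9)(-6 + 6n)
= (-54n^2 + 54n - 63n + 63)(-6 + 6n)    [distributive law]
= (-54n^2 - 9n + 63)(-6 + 6n)    [combine like terms]
= 324n^2 - 324n^3 + 54n - 54n^2 - 378 + 378n    [distributive law]
= 270n^2 - 324n^3 + 432n - 378    [combine like terms]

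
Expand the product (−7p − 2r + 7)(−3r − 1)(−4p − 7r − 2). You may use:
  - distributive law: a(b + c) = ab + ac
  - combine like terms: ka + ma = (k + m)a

−84p^2r − 171pr^2 − 15pr − 28p^2 + 14p − 42r^3 + 121r^2 + 87r + 14

(−7p − 2r + 7)(−3r − 1)(−4p − 7r − 2)
= (21pr + 7p + 6r^2 + 2r − 21r − 7)(−4p − 7r − 2)    [distributive law]
= (21pr + 7p + 6r^2 − 19r − 7)(−4p − 7r − 2)    [combine like terms]
= −84p^2r − 147pr^2 − 42pr − 28p^2 − 49pr − 14p − 24pr^2 − 42r^3 − 12r^2 + 76pr + 133r^2 + 38r + 28p + 49r + 14    [distributive law]
= −84p^2r − 171pr^2 − 15pr − 28p^2 + 14p − 42r^3 + 121r^2 + 87r + 14    [combine like terms]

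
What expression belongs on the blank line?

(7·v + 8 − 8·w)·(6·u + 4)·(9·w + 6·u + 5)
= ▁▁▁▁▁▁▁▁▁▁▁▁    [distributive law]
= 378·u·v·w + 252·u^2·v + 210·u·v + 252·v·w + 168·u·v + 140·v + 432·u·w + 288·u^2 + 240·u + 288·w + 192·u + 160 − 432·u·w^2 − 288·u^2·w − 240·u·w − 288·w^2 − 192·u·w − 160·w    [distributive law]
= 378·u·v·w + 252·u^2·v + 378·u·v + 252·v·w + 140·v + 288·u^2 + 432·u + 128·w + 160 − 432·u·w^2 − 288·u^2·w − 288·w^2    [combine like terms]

Applying distributive law to the line above:

(42·u·v + 28·v + 48·u + 32 − 48·u·w − 32·w)·(9·w + 6·u + 5)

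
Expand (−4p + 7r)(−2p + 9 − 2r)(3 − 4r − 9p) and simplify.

(−4p + 7r)(−2p + 9 − 2r)(3 − 4r − 9p)
= (8p^2 − 36p + 8pr − 14pr + 63r − 14r^2)(3 − 4r − 9p)    [distributive law]
= (8p^2 − 36p − 6pr + 63r − 14r^2)(3 − 4r − 9p)    [combine like terms]
= 24p^2 − 32p^2r − 72p^3 − 108p + 144pr + 324p^2 − 18pr + 24pr^2 + 54p^2r + 189r − 252r^2 − 567pr − 42r^2 + 56r^3 + 126pr^2    [distributive law]
= 348p^2 + 22p^2r − 72p^3 − 108p − 441pr + 150pr^2 + 189r − 294r^2 + 56r^3    [combine like terms]

348p^2 + 22p^2r − 72p^3 − 108p − 441pr + 150pr^2 + 189r − 294r^2 + 56r^3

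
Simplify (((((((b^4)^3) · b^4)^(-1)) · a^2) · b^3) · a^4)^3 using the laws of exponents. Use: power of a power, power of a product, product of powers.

a^18·b^(-39)

(((((((b^4)^3) · b^4)^(-1)) · a^2) · b^3) · a^4)^3
= (((((((b^4)^3) · b^4)^(-1)) · a^2) · b^3)^3) · ((a^4)^3)    [power of a product]
= (((((((b^4)^3) · b^4)^(-1)) · a^2)^3) · ((b^3)^3)) · ((a^4)^3)    [power of a product]
= (((((((b^4)^3) · b^4)^(-1))^3) · ((a^2)^3)) · ((b^3)^3)) · ((a^4)^3)    [power of a product]
= ((((((b^4)^3) · b^4)^(-3)) · ((a^2)^3)) · ((b^3)^3)) · ((a^4)^3)    [power of a power]
= ((((((b^4)^3)^(-3)) · ((b^4)^(-3))) · ((a^2)^3)) · ((b^3)^3)) · ((a^4)^3)    [power of a product]
= (((((b^4)^(-9)) · ((b^4)^(-3))) · ((a^2)^3)) · ((b^3)^3)) · ((a^4)^3)    [power of a power]
= (((b^(-36) · ((b^4)^(-3))) · ((a^2)^3)) · ((b^3)^3)) · ((a^4)^3)    [power of a power]
= (((b^(-36) · b^(-12)) · ((a^2)^3)) · ((b^3)^3)) · ((a^4)^3)    [power of a power]
= ((b^(-48) · ((a^2)^3)) · ((b^3)^3)) · ((a^4)^3)    [product of powers]
= ((b^(-48) · a^6) · ((b^3)^3)) · ((a^4)^3)    [power of a power]
= ((b^(-48) · a^6) · b^9) · ((a^4)^3)    [power of a power]
= ((b^(-48) · a^6) · b^9) · a^12    [power of a power]
= a^18·b^(-39)    [product of powers]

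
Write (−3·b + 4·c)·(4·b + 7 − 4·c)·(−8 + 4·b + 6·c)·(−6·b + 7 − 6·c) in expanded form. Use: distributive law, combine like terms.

(−3·b + 4·c)·(4·b + 7 − 4·c)·(−8 + 4·b + 6·c)·(−6·b + 7 − 6·c)
= (−12·b² − 21·b + 12·b·c + 16·b·c + 28·c − 16·c²)·(−8 + 4·b + 6·c)·(−6·b + 7 − 6·c)    [distributive law]
= (−12·b² − 21·b + 28·b·c + 28·c − 16·c²)·(−8 + 4·b + 6·c)·(−6·b + 7 − 6·c)    [combine like terms]
= (96·b² − 48·b³ − 72·b²·c + 168·b − 84·b² − 126·b·c − 224·b·c + 112·b²·c + 168·b·c² − 224·c + 112·b·c + 168·c² + 128·c² − 64·b·c² − 96·c³)·(−6·b + 7 − 6·c)    [distributive law]
= (12·b² − 48·b³ + 40·b²·c + 168·b − 238·b·c + 104·b·c² − 224·c + 296·c² − 96·c³)·(−6·b + 7 − 6·c)    [combine like terms]
= −72·b³ + 84·b² − 72·b²·c + 288·b⁴ − 336·b³ + 288·b³·c − 240·b³·c + 280·b²·c − 240·b²·c² − 1008·b² + 1176·b − 1008·b·c + 1428·b²·c − 1666·b·c + 1428·b·c² − 624·b²·c² + 728·b·c² − 624·b·c³ + 1344·b·c − 1568·c + 1344·c² − 1776·b·c² + 2072·c² − 1776·c³ + 576·b·c³ − 672·c³ + 576·c⁴    [distributive law]
= −408·b³ − 924·b² + 1636·b²·c + 288·b⁴ + 48·b³·c − 864·b²·c² + 1176·b − 1330·b·c + 380·b·c² − 48·b·c³ − 1568·c + 3416·c² − 2448·c³ + 576·c⁴    [combine like terms]

−408·b³ − 924·b² + 1636·b²·c + 288·b⁴ + 48·b³·c − 864·b²·c² + 1176·b − 1330·b·c + 380·b·c² − 48·b·c³ − 1568·c + 3416·c² − 2448·c³ + 576·c⁴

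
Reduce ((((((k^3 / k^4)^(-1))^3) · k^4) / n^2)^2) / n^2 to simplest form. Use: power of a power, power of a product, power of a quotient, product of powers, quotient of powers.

k^14n^(-6)

((((((k^3 / k^4)^(-1))^3) · k^4) / n^2)^2) / n^2
= ((((((k^3 / k^4)^(-1))^3) · k^4)^2) / ((n^2)^2)) / n^2    [power of a quotient]
= ((((((k^3 / k^4)^(-1))^3)^2) · ((k^4)^2)) / ((n^2)^2)) / n^2    [power of a product]
= (((((k^3 / k^4)^(-1))^6) · ((k^4)^2)) / ((n^2)^2)) / n^2    [power of a power]
= ((((k^3 / k^4)^(-6)) · ((k^4)^2)) / ((n^2)^2)) / n^2    [power of a power]
= (((((k^3)^(-6)) / ((k^4)^(-6))) · ((k^4)^2)) / ((n^2)^2)) / n^2    [power of a quotient]
= (((k^(-18) / ((k^4)^(-6))) · ((k^4)^2)) / ((n^2)^2)) / n^2    [power of a power]
= (((k^(-18) / k^(-24)) · ((k^4)^2)) / ((n^2)^2)) / n^2    [power of a power]
= ((k^6 · ((k^4)^2)) / ((n^2)^2)) / n^2    [quotient of powers]
= ((k^6 · k^8) / ((n^2)^2)) / n^2    [power of a power]
= (k^14 / ((n^2)^2)) / n^2    [product of powers]
= (k^14 / n^4) / n^2    [power of a power]
= k^14n^(-6)    [quotient of powers; product of powers]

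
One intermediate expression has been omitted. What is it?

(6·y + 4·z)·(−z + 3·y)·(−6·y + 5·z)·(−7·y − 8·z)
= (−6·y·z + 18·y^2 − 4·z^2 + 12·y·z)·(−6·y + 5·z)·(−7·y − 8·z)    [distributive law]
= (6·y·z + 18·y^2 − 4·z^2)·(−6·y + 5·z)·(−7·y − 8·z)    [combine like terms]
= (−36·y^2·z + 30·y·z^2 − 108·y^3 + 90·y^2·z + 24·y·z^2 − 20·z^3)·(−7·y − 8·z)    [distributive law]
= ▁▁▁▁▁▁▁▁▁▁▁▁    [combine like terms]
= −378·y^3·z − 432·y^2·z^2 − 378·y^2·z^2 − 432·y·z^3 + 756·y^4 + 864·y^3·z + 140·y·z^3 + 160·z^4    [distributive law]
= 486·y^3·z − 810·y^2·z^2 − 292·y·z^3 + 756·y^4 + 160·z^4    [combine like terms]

After combine like terms, the bracketed line is:

(54·y^2·z + 54·y·z^2 − 108·y^3 − 20·z^3)·(−7·y − 8·z)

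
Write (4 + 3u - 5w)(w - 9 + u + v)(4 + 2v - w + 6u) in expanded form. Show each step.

(4 + 3u - 5w)(w - 9 + u + v)(4 + 2v - w + 6u)
= (4w - 36 + 4u + 4v + 3uw - 27u + 3u² + 3uv - 5w² + 45w - 5uw - 5vw)(4 + 2v - w + 6u)    [distributive law]
= (49w - 36 - 23u + 4v - 2uw + 3u² + 3uv - 5w² - 5vw)(4 + 2v - w + 6u)    [combine like terms]
= 196w + 98vw - 49w² + 294uw - 144 - 72v + 36w - 216u - 92u - 46uv + 23uw - 138u² + 16v + 8v² - 4vw + 24uv - 8uw - 4uvw + 2uw² - 12u²w + 12u² + 6u²v - 3u²w + 18u³ + 12uv + 6uv² - 3uvw + 18u²v - 20w² - 10vw² + 5w³ - 30uw² - 20vw - 10v²w + 5vw² - 30uvw    [distributive law]
= 232w + 74vw - 69w² + 309uw - 144 - 56v - 308u - 10uv - 126u² + 8v² - 37uvw - 28uw² - 15u²w + 24u²v + 18u³ + 6uv² - 5vw² + 5w³ - 10v²w    [combine like terms]

232w + 74vw - 69w² + 309uw - 144 - 56v - 308u - 10uv - 126u² + 8v² - 37uvw - 28uw² - 15u²w + 24u²v + 18u³ + 6uv² - 5vw² + 5w³ - 10v²w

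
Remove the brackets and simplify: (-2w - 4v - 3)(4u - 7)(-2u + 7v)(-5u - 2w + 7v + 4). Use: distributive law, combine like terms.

-80u^3w - 32u^2w^2 + 328u^2vw + 156u^2w + 112uvw^2 - 168uv^2w - 630uvw + 56uw^2 - 28uw - 196vw^2 + 294v^2w + 98vw - 160u^3v + 784u^2v^2 + 996u^2v - 784uv^3 - 2408uv^2 - 1589uv + 1372v^3 + 1813v^2 - 120u^3 + 306u^2 - 168u + 588v

(-2w - 4v - 3)(4u - 7)(-2u + 7v)(-5u - 2w + 7v + 4)
= (-8uw + 14w - 16uv + 28v - 12u + 21)(-2u + 7v)(-5u - 2w + 7v + 4)    [distributive law]
= (16u^2w - 56uvw - 28uw + 98vw + 32u^2v - 112uv^2 - 56uv + 196v^2 + 24u^2 - 84uv - 42u + 147v)(-5u - 2w + 7v + 4)    [distributive law]
= (16u^2w - 56uvw - 28uw + 98vw + 32u^2v - 112uv^2 - 140uv + 196v^2 + 24u^2 - 42u + 147v)(-5u - 2w + 7v + 4)    [combine like terms]
= -80u^3w - 32u^2w^2 + 112u^2vw + 64u^2w + 280u^2vw + 112uvw^2 - 392uv^2w - 224uvw + 140u^2w + 56uw^2 - 196uvw - 112uw - 490uvw - 196vw^2 + 686v^2w + 392vw - 160u^3v - 64u^2vw + 224u^2v^2 + 128u^2v + 560u^2v^2 + 224uv^2w - 784uv^3 - 448uv^2 + 700u^2v + 280uvw - 980uv^2 - 560uv - 980uv^2 - 392v^2w + 1372v^3 + 784v^2 - 120u^3 - 48u^2w + 168u^2v + 96u^2 + 210u^2 + 84uw - 294uv - 168u - 735uv - 294vw + 1029v^2 + 588v    [distributive law]
= -80u^3w - 32u^2w^2 + 328u^2vw + 156u^2w + 112uvw^2 - 168uv^2w - 630uvw + 56uw^2 - 28uw - 196vw^2 + 294v^2w + 98vw - 160u^3v + 784u^2v^2 + 996u^2v - 784uv^3 - 2408uv^2 - 1589uv + 1372v^3 + 1813v^2 - 120u^3 + 306u^2 - 168u + 588v    [combine like terms]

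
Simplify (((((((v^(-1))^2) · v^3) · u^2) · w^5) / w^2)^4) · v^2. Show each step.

(((((((v^(-1))^2) · v^3) · u^2) · w^5) / w^2)^4) · v^2
= (((((((v^(-1))^2) · v^3) · u^2) · w^5)^4) / ((w^2)^4)) · v^2    [power of a quotient]
= (((((((v^(-1))^2) · v^3) · u^2)^4) · ((w^5)^4)) / ((w^2)^4)) · v^2    [power of a product]
= (((((((v^(-1))^2) · v^3)^4) · ((u^2)^4)) · ((w^5)^4)) / ((w^2)^4)) · v^2    [power of a product]
= (((((((v^(-1))^2)^4) · ((v^3)^4)) · ((u^2)^4)) · ((w^5)^4)) / ((w^2)^4)) · v^2    [power of a product]
= ((((((v^(-1))^8) · ((v^3)^4)) · ((u^2)^4)) · ((w^5)^4)) / ((w^2)^4)) · v^2    [power of a power]
= ((((v^(-8) · ((v^3)^4)) · ((u^2)^4)) · ((w^5)^4)) / ((w^2)^4)) · v^2    [power of a power]
= ((((v^(-8) · v^12) · ((u^2)^4)) · ((w^5)^4)) / ((w^2)^4)) · v^2    [power of a power]
= (((v^4 · ((u^2)^4)) · ((w^5)^4)) / ((w^2)^4)) · v^2    [product of powers]
= (((v^4 · u^8) · ((w^5)^4)) / ((w^2)^4)) · v^2    [power of a power]
= (((v^4 · u^8) · w^20) / ((w^2)^4)) · v^2    [power of a power]
= (((v^4 · u^8) · w^20) / w^8) · v^2    [power of a power]
= u^8v^6w^12    [quotient of powers; product of powers]

u^8v^6w^12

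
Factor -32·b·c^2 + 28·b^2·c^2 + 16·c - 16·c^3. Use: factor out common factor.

-32·b·c^2 + 28·b^2·c^2 + 16·c - 16·c^3
= 4(-8·b·c^2 + 7·b^2·c^2 + 4·c - 4·c^3)    [factor out 4]
= 4·c(-8·b·c + 7·b^2·c + 4 - 4·c^2)    [factor out c]

4·c(-8·b·c + 7·b^2·c + 4 - 4·c^2)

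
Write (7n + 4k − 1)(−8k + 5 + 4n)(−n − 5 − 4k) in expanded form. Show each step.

−72kn^2 + 48kn + 192k^2n − 171n^2 − 150n − 28n^3 + 48k^2 + 128k^3 − 120k + 25

(7n + 4k − 1)(−8k + 5 + 4n)(−n − 5 − 4k)
= (−56kn + 35n + 28n^2 − 32k^2 + 20k + 16kn + 8k − 5 − 4n)(−n − 5 − 4k)    [distributive law]
= (−40kn + 31n + 28n^2 − 32k^2 + 28k − 5)(−n − 5 − 4k)    [combine like terms]
= 40kn^2 + 200kn + 160k^2n − 31n^2 − 155n − 124kn − 28n^3 − 140n^2 − 112kn^2 + 32k^2n + 160k^2 + 128k^3 − 28kn − 140k − 112k^2 + 5n + 25 + 20k    [distributive law]
= −72kn^2 + 48kn + 192k^2n − 171n^2 − 150n − 28n^3 + 48k^2 + 128k^3 − 120k + 25    [combine like terms]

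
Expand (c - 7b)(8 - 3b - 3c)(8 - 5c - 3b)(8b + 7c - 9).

-6224bc + 1024c^2 - 576c + 3017bc^2 - 583c^3 + 6983b^2c - 1761b^2c^2 - 447bc^3 - 1713b^3c + 105c^4 - 6608b^2 + 4032b + 3255b^3 - 504b^4

(c - 7b)(8 - 3b - 3c)(8 - 5c - 3b)(8b + 7c - 9)
= (8c - 3bc - 3c^2 - 56b + 21b^2 + 21bc)(8 - 5c - 3b)(8b + 7c - 9)    [distributive law]
= (8c + 18bc - 3c^2 - 56b + 21b^2)(8 - 5c - 3b)(8b + 7c - 9)    [combine like terms]
= (64c - 40c^2 - 24bc + 144bc - 90bc^2 - 54b^2c - 24c^2 + 15c^3 + 9bc^2 - 448b + 280bc + 168b^2 + 168b^2 - 105b^2c - 63b^3)(8b + 7c - 9)    [distributive law]
= (64c - 64c^2 + 400bc - 81bc^2 - 159b^2c + 15c^3 - 448b + 336b^2 - 63b^3)(8b + 7c - 9)    [combine like terms]
= 512bc + 448c^2 - 576c - 512bc^2 - 448c^3 + 576c^2 + 3200b^2c + 2800bc^2 - 3600bc - 648b^2c^2 - 567bc^3 + 729bc^2 - 1272b^3c - 1113b^2c^2 + 1431b^2c + 120bc^3 + 105c^4 - 135c^3 - 3584b^2 - 3136bc + 4032b + 2688b^3 + 2352b^2c - 3024b^2 - 504b^4 - 441b^3c + 567b^3    [distributive law]
= -6224bc + 1024c^2 - 576c + 3017bc^2 - 583c^3 + 6983b^2c - 1761b^2c^2 - 447bc^3 - 1713b^3c + 105c^4 - 6608b^2 + 4032b + 3255b^3 - 504b^4    [combine like terms]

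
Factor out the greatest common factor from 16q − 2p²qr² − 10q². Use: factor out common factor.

2q(8 − p²r² − 5q)

16q − 2p²qr² − 10q²
= 2(8q − p²qr² − 5q²)    [factor out 2]
= 2q(8 − p²r² − 5q)    [factor out q]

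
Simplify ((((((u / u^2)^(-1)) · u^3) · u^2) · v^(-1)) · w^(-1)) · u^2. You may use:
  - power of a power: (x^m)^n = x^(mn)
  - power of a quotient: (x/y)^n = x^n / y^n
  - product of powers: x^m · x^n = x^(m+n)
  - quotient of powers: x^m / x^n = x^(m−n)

((((((u / u^2)^(-1)) · u^3) · u^2) · v^(-1)) · w^(-1)) · u^2
= ((((((u^(-1)) / ((u^2)^(-1))) · u^3) · u^2) · v^(-1)) · w^(-1)) · u^2    [power of a quotient]
= (((((u^(-1) / u^(-2)) · u^3) · u^2) · v^(-1)) · w^(-1)) · u^2    [power of a power]
= ((((u · u^3) · u^2) · v^(-1)) · w^(-1)) · u^2    [quotient of powers]
= (((u^4 · u^2) · v^(-1)) · w^(-1)) · u^2    [product of powers]
= ((u^6 · v^(-1)) · w^(-1)) · u^2    [product of powers]
= u^8v^(-1)w^(-1)    [product of powers]

u^8v^(-1)w^(-1)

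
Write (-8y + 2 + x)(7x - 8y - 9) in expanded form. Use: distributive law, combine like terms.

-64xy + 64y^2 + 56y + 5x - 18 + 7x^2

(-8y + 2 + x)(7x - 8y - 9)
= -56xy + 64y^2 + 72y + 14x - 16y - 18 + 7x^2 - 8xy - 9x    [distributive law]
= -64xy + 64y^2 + 56y + 5x - 18 + 7x^2    [combine like terms]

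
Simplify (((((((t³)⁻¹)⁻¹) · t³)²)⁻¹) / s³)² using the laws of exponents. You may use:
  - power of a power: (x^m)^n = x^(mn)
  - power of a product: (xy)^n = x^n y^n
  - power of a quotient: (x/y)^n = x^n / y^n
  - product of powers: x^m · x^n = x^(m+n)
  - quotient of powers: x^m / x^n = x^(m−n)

s⁻⁶·t⁻²⁴

(((((((t³)⁻¹)⁻¹) · t³)²)⁻¹) / s³)²
= (((((((t³)⁻¹)⁻¹) · t³)²)⁻¹)²) / ((s³)²)    [power of a quotient]
= ((((((t³)⁻¹)⁻¹) · t³)²)⁻²) / ((s³)²)    [power of a power]
= (((((t³)⁻¹)⁻¹) · t³)⁻⁴) / ((s³)²)    [power of a power]
= (((((t³)⁻¹)⁻¹)⁻⁴) · ((t³)⁻⁴)) / ((s³)²)    [power of a product]
= ((((t³)⁻¹)⁴) · ((t³)⁻⁴)) / ((s³)²)    [power of a power]
= (((t³)⁻⁴) · ((t³)⁻⁴)) / ((s³)²)    [power of a power]
= (t⁻¹² · ((t³)⁻⁴)) / ((s³)²)    [power of a power]
= (t⁻¹² · t⁻¹²) / ((s³)²)    [power of a power]
= t⁻²⁴ / ((s³)²)    [product of powers]
= t⁻²⁴ / s⁶    [power of a power]
= s⁻⁶·t⁻²⁴    [quotient of powers]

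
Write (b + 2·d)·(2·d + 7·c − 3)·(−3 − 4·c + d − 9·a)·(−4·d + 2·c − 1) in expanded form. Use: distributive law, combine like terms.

(b + 2·d)·(2·d + 7·c − 3)·(−3 − 4·c + d − 9·a)·(−4·d + 2·c − 1)
= (2·b·d + 7·b·c − 3·b + 4·d² + 14·c·d − 6·d)·(−3 − 4·c + d − 9·a)·(−4·d + 2·c − 1)    [distributive law]
= (−6·b·d − 8·b·c·d + 2·b·d² − 18·a·b·d − 21·b·c − 28·b·c² + 7·b·c·d − 63·a·b·c + 9·b + 12·b·c − 3·b·d + 27·a·b − 12·d² − 16·c·d² + 4·d³ − 36·a·d² − 42·c·d − 56·c²·d + 14·c·d² − 126·a·c·d + 18·d + 24·c·d − 6·d² + 54·a·d)·(−4·d + 2·c − 1)    [distributive law]
= (−9·b·d − b·c·d + 2·b·d² − 18·a·b·d − 9·b·c − 28·b·c² − 63·a·b·c + 9·b + 27·a·b − 18·d² − 2·c·d² + 4·d³ − 36·a·d² − 18·c·d − 56·c²·d − 126·a·c·d + 18·d + 54·a·d)·(−4·d + 2·c − 1)    [combine like terms]
= 36·b·d² − 18·b·c·d + 9·b·d + 4·b·c·d² − 2·b·c²·d + b·c·d − 8·b·d³ + 4·b·c·d² − 2·b·d² + 72·a·b·d² − 36·a·b·c·d + 18·a·b·d + 36·b·c·d − 18·b·c² + 9·b·c + 112·b·c²·d − 56·b·c³ + 28·b·c² + 252·a·b·c·d − 126·a·b·c² + 63·a·b·c − 36·b·d + 18·b·c − 9·b − 108·a·b·d + 54·a·b·c − 27·a·b + 72·d³ − 36·c·d² + 18·d² + 8·c·d³ − 4·c²·d² + 2·c·d² − 16·d⁴ + 8·c·d³ − 4·d³ + 144·a·d³ − 72·a·c·d² + 36·a·d² + 72·c·d² − 36·c²·d + 18·c·d + 224·c²·d² − 112·c³·d + 56·c²·d + 504·a·c·d² − 252·a·c²·d + 126·a·c·d − 72·d² + 36·c·d − 18·d − 216·a·d² + 108·a·c·d − 54·a·d    [distributive law]
= 34·b·d² + 19·b·c·d − 27·b·d + 8·b·c·d² + 110·b·c²·d − 8·b·d³ + 72·a·b·d² + 216·a·b·c·d − 90·a·b·d + 10·b·c² + 27·b·c − 56·b·c³ − 126·a·b·c² + 117·a·b·c − 9·b − 27·a·b + 68·d³ + 38·c·d² − 54·d² + 16·c·d³ + 220·c²·d² − 16·d⁴ + 144·a·d³ + 432·a·c·d² − 180·a·d² + 20·c²·d + 54·c·d − 112·c³·d − 252·a·c²·d + 234·a·c·d − 18·d − 54·a·d    [combine like terms]

34·b·d² + 19·b·c·d − 27·b·d + 8·b·c·d² + 110·b·c²·d − 8·b·d³ + 72·a·b·d² + 216·a·b·c·d − 90·a·b·d + 10·b·c² + 27·b·c − 56·b·c³ − 126·a·b·c² + 117·a·b·c − 9·b − 27·a·b + 68·d³ + 38·c·d² − 54·d² + 16·c·d³ + 220·c²·d² − 16·d⁴ + 144·a·d³ + 432·a·c·d² − 180·a·d² + 20·c²·d + 54·c·d − 112·c³·d − 252·a·c²·d + 234·a·c·d − 18·d − 54·a·d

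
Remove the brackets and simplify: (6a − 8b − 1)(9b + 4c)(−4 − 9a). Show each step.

(6a − 8b − 1)(9b + 4c)(−4 − 9a)
= (54ab + 24ac − 72b^2 − 32bc − 9b − 4c)(−4 − 9a)    [distributive law]
= −216ab − 486a^2b − 96ac − 216a^2c + 288b^2 + 648ab^2 + 128bc + 288abc + 36b + 81ab + 16c + 36ac    [distributive law]
= −135ab − 486a^2b − 60ac − 216a^2c + 288b^2 + 648ab^2 + 128bc + 288abc + 36b + 16c    [combine like terms]

−135ab − 486a^2b − 60ac − 216a^2c + 288b^2 + 648ab^2 + 128bc + 288abc + 36b + 16c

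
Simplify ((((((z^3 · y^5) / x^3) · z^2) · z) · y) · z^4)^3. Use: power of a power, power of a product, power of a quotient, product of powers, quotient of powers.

((((((z^3 · y^5) / x^3) · z^2) · z) · y) · z^4)^3
= ((((((z^3 · y^5) / x^3) · z^2) · z) · y)^3) · ((z^4)^3)    [power of a product]
= ((((((z^3 · y^5) / x^3) · z^2) · z)^3) · (y^3)) · ((z^4)^3)    [power of a product]
= ((((((z^3 · y^5) / x^3) · z^2)^3) · (z^3)) · (y^3)) · ((z^4)^3)    [power of a product]
= ((((((z^3 · y^5) / x^3)^3) · ((z^2)^3)) · (z^3)) · (y^3)) · ((z^4)^3)    [power of a product]
= ((((((z^3 · y^5)^3) / ((x^3)^3)) · ((z^2)^3)) · (z^3)) · (y^3)) · ((z^4)^3)    [power of a quotient]
= (((((((z^3)^3) · ((y^5)^3)) / ((x^3)^3)) · ((z^2)^3)) · (z^3)) · (y^3)) · ((z^4)^3)    [power of a product]
= (((((z^9 · ((y^5)^3)) / ((x^3)^3)) · ((z^2)^3)) · (z^3)) · (y^3)) · ((z^4)^3)    [power of a power]
= (((((z^9 · y^15) / ((x^3)^3)) · ((z^2)^3)) · (z^3)) · (y^3)) · ((z^4)^3)    [power of a power]
= (((((z^9 · y^15) / x^9) · ((z^2)^3)) · (z^3)) · (y^3)) · ((z^4)^3)    [power of a power]
= (((((z^9 · y^15) / x^9) · z^6) · (z^3)) · (y^3)) · ((z^4)^3)    [power of a power]
= (((((z^9 · y^15) / x^9) · z^6) · z^3) · y^3) · z^12    [power of a power]
= x^(-9)y^18z^30    [quotient of powers; product of powers]

x^(-9)y^18z^30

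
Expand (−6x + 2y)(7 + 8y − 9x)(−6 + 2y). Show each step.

(−6x + 2y)(7 + 8y − 9x)(−6 + 2y)
= (−42x − 48xy + 54x^2 + 14y + 16y^2 − 18xy)(−6 + 2y)    [distributive law]
= (−42x − 66xy + 54x^2 + 14y + 16y^2)(−6 + 2y)    [combine like terms]
= 252x − 84xy + 396xy − 132xy^2 − 324x^2 + 108x^2y − 84y + 28y^2 − 96y^2 + 32y^3    [distributive law]
= 252x + 312xy − 132xy^2 − 324x^2 + 108x^2y − 84y − 68y^2 + 32y^3    [combine like terms]

252x + 312xy − 132xy^2 − 324x^2 + 108x^2y − 84y − 68y^2 + 32y^3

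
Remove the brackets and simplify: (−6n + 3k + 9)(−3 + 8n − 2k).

(−6n + 3k + 9)(−3 + 8n − 2k)
= 18n − 48n² + 12kn − 9k + 24kn − 6k² − 27 + 72n − 18k    [distributive law]
= 90n − 48n² + 36kn − 27k − 6k² − 27    [combine like terms]

90n − 48n² + 36kn − 27k − 6k² − 27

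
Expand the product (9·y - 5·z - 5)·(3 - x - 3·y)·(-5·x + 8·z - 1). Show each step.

-201·x·y + 321·y·z - 42·y + 45·x²·y - 147·x·y·z + 135·x·y² - 216·y²·z + 27·y² + 110·x·z - 120·z² - 105·z - 25·x²·z + 40·x·z² + 120·y·z² + 70·x + 15 - 25·x²

(9·y - 5·z - 5)·(3 - x - 3·y)·(-5·x + 8·z - 1)
= (27·y - 9·x·y - 27·y² - 15·z + 5·x·z + 15·y·z - 15 + 5·x + 15·y)·(-5·x + 8·z - 1)    [distributive law]
= (42·y - 9·x·y - 27·y² - 15·z + 5·x·z + 15·y·z - 15 + 5·x)·(-5·x + 8·z - 1)    [combine like terms]
= -210·x·y + 336·y·z - 42·y + 45·x²·y - 72·x·y·z + 9·x·y + 135·x·y² - 216·y²·z + 27·y² + 75·x·z - 120·z² + 15·z - 25·x²·z + 40·x·z² - 5·x·z - 75·x·y·z + 120·y·z² - 15·y·z + 75·x - 120·z + 15 - 25·x² + 40·x·z - 5·x    [distributive law]
= -201·x·y + 321·y·z - 42·y + 45·x²·y - 147·x·y·z + 135·x·y² - 216·y²·z + 27·y² + 110·x·z - 120·z² - 105·z - 25·x²·z + 40·x·z² + 120·y·z² + 70·x + 15 - 25·x²    [combine like terms]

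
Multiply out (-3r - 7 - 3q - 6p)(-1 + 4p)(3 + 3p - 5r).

-26r + 83pr - 15r^2 + 84p^2r + 60pr^2 + 21 - 45p - 138p^2 + 9q - 27pq - 15qr - 36p^2q + 60pqr - 72p^3

(-3r - 7 - 3q - 6p)(-1 + 4p)(3 + 3p - 5r)
= (3r - 12pr + 7 - 28p + 3q - 12pq + 6p - 24p^2)(3 + 3p - 5r)    [distributive law]
= (3r - 12pr + 7 - 22p + 3q - 12pq - 24p^2)(3 + 3p - 5r)    [combine like terms]
= 9r + 9pr - 15r^2 - 36pr - 36p^2r + 60pr^2 + 21 + 21p - 35r - 66p - 66p^2 + 110pr + 9q + 9pq - 15qr - 36pq - 36p^2q + 60pqr - 72p^2 - 72p^3 + 120p^2r    [distributive law]
= -26r + 83pr - 15r^2 + 84p^2r + 60pr^2 + 21 - 45p - 138p^2 + 9q - 27pq - 15qr - 36p^2q + 60pqr - 72p^3    [combine like terms]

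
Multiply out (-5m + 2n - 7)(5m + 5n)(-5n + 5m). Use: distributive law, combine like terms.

50m^2n - 125m^3 + 125mn^2 - 50n^3 - 175m^2 + 175n^2

(-5m + 2n - 7)(5m + 5n)(-5n + 5m)
= (-25m^2 - 25mn + 10mn + 10n^2 - 35m - 35n)(-5n + 5m)    [distributive law]
= (-25m^2 - 15mn + 10n^2 - 35m - 35n)(-5n + 5m)    [combine like terms]
= 125m^2n - 125m^3 + 75mn^2 - 75m^2n - 50n^3 + 50mn^2 + 175mn - 175m^2 + 175n^2 - 175mn    [distributive law]
= 50m^2n - 125m^3 + 125mn^2 - 50n^3 - 175m^2 + 175n^2    [combine like terms]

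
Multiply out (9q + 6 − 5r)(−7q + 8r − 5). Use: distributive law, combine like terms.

−63q^2 + 107qr − 87q + 73r − 30 − 40r^2

(9q + 6 − 5r)(−7q + 8r − 5)
= −63q^2 + 72qr − 45q − 42q + 48r − 30 + 35qr − 40r^2 + 25r    [distributive law]
= −63q^2 + 107qr − 87q + 73r − 30 − 40r^2    [combine like terms]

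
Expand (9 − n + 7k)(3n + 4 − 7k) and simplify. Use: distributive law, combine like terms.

(9 − n + 7k)(3n + 4 − 7k)
= 27n + 36 − 63k − 3n^2 − 4n + 7kn + 21kn + 28k − 49k^2    [distributive law]
= 23n + 36 − 35k − 3n^2 + 28kn − 49k^2    [combine like terms]

23n + 36 − 35k − 3n^2 + 28kn − 49k^2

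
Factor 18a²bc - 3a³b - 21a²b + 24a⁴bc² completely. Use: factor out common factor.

18a²bc - 3a³b - 21a²b + 24a⁴bc²
= 3(6a²bc - a³b - 7a²b + 8a⁴bc²)    [factor out 3]
= 3a²b(6c - a - 7 + 8a²c²)    [factor out a²b]

3a²b(6c - a - 7 + 8a²c²)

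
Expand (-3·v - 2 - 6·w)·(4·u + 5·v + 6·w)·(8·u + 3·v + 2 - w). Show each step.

-96·u^2·v - 156·u·v^2 - 128·u·v - 444·u·v·w - 45·v^3 - 60·v^2 - 129·v^2·w - 122·v·w - 60·v·w^2 - 64·u^2 - 16·u - 136·u·w - 20·v - 24·w - 60·w^2 - 192·u^2·w - 264·u·w^2 + 36·w^3

(-3·v - 2 - 6·w)·(4·u + 5·v + 6·w)·(8·u + 3·v + 2 - w)
= (-12·u·v - 15·v^2 - 18·v·w - 8·u - 10·v - 12·w - 24·u·w - 30·v·w - 36·w^2)·(8·u + 3·v + 2 - w)    [distributive law]
= (-12·u·v - 15·v^2 - 48·v·w - 8·u - 10·v - 12·w - 24·u·w - 36·w^2)·(8·u + 3·v + 2 - w)    [combine like terms]
= -96·u^2·v - 36·u·v^2 - 24·u·v + 12·u·v·w - 120·u·v^2 - 45·v^3 - 30·v^2 + 15·v^2·w - 384·u·v·w - 144·v^2·w - 96·v·w + 48·v·w^2 - 64·u^2 - 24·u·v - 16·u + 8·u·w - 80·u·v - 30·v^2 - 20·v + 10·v·w - 96·u·w - 36·v·w - 24·w + 12·w^2 - 192·u^2·w - 72·u·v·w - 48·u·w + 24·u·w^2 - 288·u·w^2 - 108·v·w^2 - 72·w^2 + 36·w^3    [distributive law]
= -96·u^2·v - 156·u·v^2 - 128·u·v - 444·u·v·w - 45·v^3 - 60·v^2 - 129·v^2·w - 122·v·w - 60·v·w^2 - 64·u^2 - 16·u - 136·u·w - 20·v - 24·w - 60·w^2 - 192·u^2·w - 264·u·w^2 + 36·w^3    [combine like terms]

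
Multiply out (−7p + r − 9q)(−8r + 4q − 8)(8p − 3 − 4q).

448p²r − 232pr + 384pqr − 224p²q + 436pq − 176pq² + 448p² − 168p − 64pr² + 24r² + 32qr² − 196qr − 304q²r + 24r − 180q² + 144q³ − 216q

(−7p + r − 9q)(−8r + 4q − 8)(8p − 3 − 4q)
= (56pr − 28pq + 56p − 8r² + 4qr − 8r + 72qr − 36q² + 72q)(8p − 3 − 4q)    [distributive law]
= (56pr − 28pq + 56p − 8r² + 76qr − 8r − 36q² + 72q)(8p − 3 − 4q)    [combine like terms]
= 448p²r − 168pr − 224pqr − 224p²q + 84pq + 112pq² + 448p² − 168p − 224pq − 64pr² + 24r² + 32qr² + 608pqr − 228qr − 304q²r − 64pr + 24r + 32qr − 288pq² + 108q² + 144q³ + 576pq − 216q − 288q²    [distributive law]
= 448p²r − 232pr + 384pqr − 224p²q + 436pq − 176pq² + 448p² − 168p − 64pr² + 24r² + 32qr² − 196qr − 304q²r + 24r − 180q² + 144q³ − 216q    [combine like terms]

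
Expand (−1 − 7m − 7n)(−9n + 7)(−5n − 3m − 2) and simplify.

74n^2 + 239mn + 115n + 119m + 14 − 504mn^2 − 189m^2n + 147m^2 − 315n^3

(−1 − 7m − 7n)(−9n + 7)(−5n − 3m − 2)
= (9n − 7 + 63mn − 49m + 63n^2 − 49n)(−5n − 3m − 2)    [distributive law]
= (−40n − 7 + 63mn − 49m + 63n^2)(−5n − 3m − 2)    [combine like terms]
= 200n^2 + 120mn + 80n + 35n + 21m + 14 − 315mn^2 − 189m^2n − 126mn + 245mn + 147m^2 + 98m − 315n^3 − 189mn^2 − 126n^2    [distributive law]
= 74n^2 + 239mn + 115n + 119m + 14 − 504mn^2 − 189m^2n + 147m^2 − 315n^3    [combine like terms]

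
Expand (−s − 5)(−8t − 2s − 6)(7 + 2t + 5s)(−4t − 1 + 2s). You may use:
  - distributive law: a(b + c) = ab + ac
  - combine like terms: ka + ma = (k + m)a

−1008st² − 656st + 156s²t − 64st³ − 144s²t² + 48s³t + 430s² + 178s³ + 20s⁴ + 158s − 1440t² − 1180t − 320t³ − 210

(−s − 5)(−8t − 2s − 6)(7 + 2t + 5s)(−4t − 1 + 2s)
= (8st + 2s² + 6s + 40t + 10s + 30)(7 + 2t + 5s)(−4t − 1 + 2s)    [distributive law]
= (8st + 2s² + 16s + 40t + 30)(7 + 2t + 5s)(−4t − 1 + 2s)    [combine like terms]
= (56st + 16st² + 40s²t + 14s² + 4s²t + 10s³ + 112s + 32st + 80s² + 280t + 80t² + 200st + 210 + 60t + 150s)(−4t − 1 + 2s)    [distributive law]
= (288st + 16st² + 44s²t + 94s² + 10s³ + 262s + 340t + 80t² + 210)(−4t − 1 + 2s)    [combine like terms]
= −1152st² − 288st + 576s²t − 64st³ − 16st² + 32s²t² − 176s²t² − 44s²t + 88s³t − 376s²t − 94s² + 188s³ − 40s³t − 10s³ + 20s⁴ − 1048st − 262s + 524s² − 1360t² − 340t + 680st − 320t³ − 80t² + 160st² − 840t − 210 + 420s    [distributive law]
= −1008st² − 656st + 156s²t − 64st³ − 144s²t² + 48s³t + 430s² + 178s³ + 20s⁴ + 158s − 1440t² − 1180t − 320t³ − 210    [combine like terms]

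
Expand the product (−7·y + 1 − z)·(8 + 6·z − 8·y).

(−7·y + 1 − z)·(8 + 6·z − 8·y)
= −56·y − 42·y·z + 56·y^2 + 8 + 6·z − 8·y − 8·z − 6·z^2 + 8·y·z    [distributive law]
= −64·y − 34·y·z + 56·y^2 + 8 − 2·z − 6·z^2    [combine like terms]

−64·y − 34·y·z + 56·y^2 + 8 − 2·z − 6·z^2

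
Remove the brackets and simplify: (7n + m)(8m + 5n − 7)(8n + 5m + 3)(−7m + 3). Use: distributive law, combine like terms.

−4641m^2n^2 + 3998mn^2 − 2583m^3n + 1933m^2n + 675mn − 1960mn^3 + 840n^3 − 861n^2 − 441n − 280m^4 + 197m^3 + 114m^2 − 63m

(7n + m)(8m + 5n − 7)(8n + 5m + 3)(−7m + 3)
= (56mn + 35n^2 − 49n + 8m^2 + 5mn − 7m)(8n + 5m + 3)(−7m + 3)    [distributive law]
= (61mn + 35n^2 − 49n + 8m^2 − 7m)(8n + 5m + 3)(−7m + 3)    [combine like terms]
= (488mn^2 + 305m^2n + 183mn + 280n^3 + 175mn^2 + 105n^2 − 392n^2 − 245mn − 147n + 64m^2n + 40m^3 + 24m^2 − 56mn − 35m^2 − 21m)(−7m + 3)    [distributive law]
= (663mn^2 + 369m^2n − 118mn + 280n^3 − 287n^2 − 147n + 40m^3 − 11m^2 − 21m)(−7m + 3)    [combine like terms]
= −4641m^2n^2 + 1989mn^2 − 2583m^3n + 1107m^2n + 826m^2n − 354mn − 1960mn^3 + 840n^3 + 2009mn^2 − 861n^2 + 1029mn − 441n − 280m^4 + 120m^3 + 77m^3 − 33m^2 + 147m^2 − 63m    [distributive law]
= −4641m^2n^2 + 3998mn^2 − 2583m^3n + 1933m^2n + 675mn − 1960mn^3 + 840n^3 − 861n^2 − 441n − 280m^4 + 197m^3 + 114m^2 − 63m    [combine like terms]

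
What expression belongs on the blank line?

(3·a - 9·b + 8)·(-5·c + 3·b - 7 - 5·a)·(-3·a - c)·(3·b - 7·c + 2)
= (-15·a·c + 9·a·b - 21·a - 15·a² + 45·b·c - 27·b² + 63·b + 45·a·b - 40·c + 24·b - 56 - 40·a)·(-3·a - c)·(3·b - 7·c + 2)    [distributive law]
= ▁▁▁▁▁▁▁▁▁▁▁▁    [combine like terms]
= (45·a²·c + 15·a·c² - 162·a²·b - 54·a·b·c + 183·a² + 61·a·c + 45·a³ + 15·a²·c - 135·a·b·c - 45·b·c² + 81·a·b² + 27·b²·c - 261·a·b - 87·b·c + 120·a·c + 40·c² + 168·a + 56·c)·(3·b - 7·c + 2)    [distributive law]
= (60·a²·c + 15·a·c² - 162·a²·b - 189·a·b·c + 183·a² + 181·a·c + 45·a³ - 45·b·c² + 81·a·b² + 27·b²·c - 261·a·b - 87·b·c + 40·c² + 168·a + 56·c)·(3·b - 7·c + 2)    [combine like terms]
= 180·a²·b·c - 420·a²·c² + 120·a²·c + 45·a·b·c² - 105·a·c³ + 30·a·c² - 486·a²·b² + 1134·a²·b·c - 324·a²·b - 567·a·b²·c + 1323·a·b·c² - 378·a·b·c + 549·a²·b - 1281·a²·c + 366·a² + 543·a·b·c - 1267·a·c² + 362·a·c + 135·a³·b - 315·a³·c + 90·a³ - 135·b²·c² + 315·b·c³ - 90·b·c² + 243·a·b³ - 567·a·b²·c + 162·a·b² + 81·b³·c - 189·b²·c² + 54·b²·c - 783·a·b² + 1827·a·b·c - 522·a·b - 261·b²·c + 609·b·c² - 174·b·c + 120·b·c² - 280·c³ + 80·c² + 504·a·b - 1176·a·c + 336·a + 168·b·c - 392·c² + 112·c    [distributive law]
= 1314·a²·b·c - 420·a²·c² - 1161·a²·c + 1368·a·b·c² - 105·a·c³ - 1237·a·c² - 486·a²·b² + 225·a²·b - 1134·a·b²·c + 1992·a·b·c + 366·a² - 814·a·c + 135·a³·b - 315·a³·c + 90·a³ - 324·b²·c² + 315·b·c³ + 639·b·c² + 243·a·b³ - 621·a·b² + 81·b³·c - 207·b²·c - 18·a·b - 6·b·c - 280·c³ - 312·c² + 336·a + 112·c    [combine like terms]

Applying combine like terms to the line above:

(-15·a·c + 54·a·b - 61·a - 15·a² + 45·b·c - 27·b² + 87·b - 40·c - 56)·(-3·a - c)·(3·b - 7·c + 2)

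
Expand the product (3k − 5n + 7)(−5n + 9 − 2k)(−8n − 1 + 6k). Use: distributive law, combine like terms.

(3k − 5n + 7)(−5n + 9 − 2k)(−8n − 1 + 6k)
= (−15kn + 27k − 6k^2 + 25n^2 − 45n + 10kn − 35n + 63 − 14k)(−8n − 1 + 6k)    [distributive law]
= (−5kn + 13k − 6k^2 + 25n^2 − 80n + 63)(−8n − 1 + 6k)    [combine like terms]
= 40kn^2 + 5kn − 30k^2n − 104kn − 13k + 78k^2 + 48k^2n + 6k^2 − 36k^3 − 200n^3 − 25n^2 + 150kn^2 + 640n^2 + 80n − 480kn − 504n − 63 + 378k    [distributive law]
= 190kn^2 − 579kn + 18k^2n + 365k + 84k^2 − 36k^3 − 200n^3 + 615n^2 − 424n − 63    [combine like terms]

190kn^2 − 579kn + 18k^2n + 365k + 84k^2 − 36k^3 − 200n^3 + 615n^2 − 424n − 63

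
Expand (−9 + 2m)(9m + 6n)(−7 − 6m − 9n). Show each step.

567m + 360m^2 + 969mn + 378n + 486n^2 − 108m^3 − 234m^2n − 108mn^2

(−9 + 2m)(9m + 6n)(−7 − 6m − 9n)
= (−81m − 54n + 18m^2 + 12mn)(−7 − 6m − 9n)    [distributive law]
= 567m + 486m^2 + 729mn + 378n + 324mn + 486n^2 − 126m^2 − 108m^3 − 162m^2n − 84mn − 72m^2n − 108mn^2    [distributive law]
= 567m + 360m^2 + 969mn + 378n + 486n^2 − 108m^3 − 234m^2n − 108mn^2    [combine like terms]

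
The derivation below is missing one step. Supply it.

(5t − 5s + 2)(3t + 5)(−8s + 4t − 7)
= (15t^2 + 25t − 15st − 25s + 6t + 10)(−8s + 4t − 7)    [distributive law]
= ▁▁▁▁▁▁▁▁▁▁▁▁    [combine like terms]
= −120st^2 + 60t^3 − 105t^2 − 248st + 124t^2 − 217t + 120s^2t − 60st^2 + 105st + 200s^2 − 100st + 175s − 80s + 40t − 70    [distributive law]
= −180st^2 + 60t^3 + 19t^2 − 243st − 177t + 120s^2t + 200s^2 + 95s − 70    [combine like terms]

After combine like terms, the bracketed line is:

(15t^2 + 31t − 15st − 25s + 10)(−8s + 4t − 7)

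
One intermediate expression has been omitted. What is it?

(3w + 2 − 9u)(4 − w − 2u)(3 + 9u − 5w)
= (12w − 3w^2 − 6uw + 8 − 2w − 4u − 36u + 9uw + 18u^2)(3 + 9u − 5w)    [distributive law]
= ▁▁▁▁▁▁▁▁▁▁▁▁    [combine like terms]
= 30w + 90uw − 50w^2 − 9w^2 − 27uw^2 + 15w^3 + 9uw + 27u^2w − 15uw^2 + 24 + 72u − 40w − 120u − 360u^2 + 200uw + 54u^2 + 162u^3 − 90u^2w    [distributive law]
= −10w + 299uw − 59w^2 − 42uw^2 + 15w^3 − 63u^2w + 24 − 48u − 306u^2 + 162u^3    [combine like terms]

By combine like terms:

(10w − 3w^2 + 3uw + 8 − 40u + 18u^2)(3 + 9u − 5w)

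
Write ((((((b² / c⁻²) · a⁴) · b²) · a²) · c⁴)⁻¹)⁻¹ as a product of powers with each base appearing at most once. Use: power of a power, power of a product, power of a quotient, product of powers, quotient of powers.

a⁶·b⁴·c⁶

((((((b² / c⁻²) · a⁴) · b²) · a²) · c⁴)⁻¹)⁻¹
= (((((b² / c⁻²) · a⁴) · b²) · a²) · c⁴)¹    [power of a power]
= (((((b² / c⁻²) · a⁴) · b²) · a²)¹) · ((c⁴)¹)    [power of a product]
= (((((b² / c⁻²) · a⁴) · b²)¹) · ((a²)¹)) · ((c⁴)¹)    [power of a product]
= (((((b² / c⁻²) · a⁴)¹) · ((b²)¹)) · ((a²)¹)) · ((c⁴)¹)    [power of a product]
= (((((b² / c⁻²)¹) · ((a⁴)¹)) · ((b²)¹)) · ((a²)¹)) · ((c⁴)¹)    [power of a product]
= ((((((b²)¹) / ((c⁻²)¹)) · ((a⁴)¹)) · ((b²)¹)) · ((a²)¹)) · ((c⁴)¹)    [power of a quotient]
= ((((b² / ((c⁻²)¹)) · ((a⁴)¹)) · ((b²)¹)) · ((a²)¹)) · ((c⁴)¹)    [power of a power]
= ((((b² / c⁻²) · ((a⁴)¹)) · ((b²)¹)) · ((a²)¹)) · ((c⁴)¹)    [power of a power]
= ((((b² / c⁻²) · a⁴) · ((b²)¹)) · ((a²)¹)) · ((c⁴)¹)    [power of a power]
= ((((b² / c⁻²) · a⁴) · b²) · ((a²)¹)) · ((c⁴)¹)    [power of a power]
= ((((b² / c⁻²) · a⁴) · b²) · a²) · ((c⁴)¹)    [power of a power]
= ((((b² / c⁻²) · a⁴) · b²) · a²) · c⁴    [power of a power]
= a⁶·b⁴·c⁶    [quotient of powers; product of powers]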